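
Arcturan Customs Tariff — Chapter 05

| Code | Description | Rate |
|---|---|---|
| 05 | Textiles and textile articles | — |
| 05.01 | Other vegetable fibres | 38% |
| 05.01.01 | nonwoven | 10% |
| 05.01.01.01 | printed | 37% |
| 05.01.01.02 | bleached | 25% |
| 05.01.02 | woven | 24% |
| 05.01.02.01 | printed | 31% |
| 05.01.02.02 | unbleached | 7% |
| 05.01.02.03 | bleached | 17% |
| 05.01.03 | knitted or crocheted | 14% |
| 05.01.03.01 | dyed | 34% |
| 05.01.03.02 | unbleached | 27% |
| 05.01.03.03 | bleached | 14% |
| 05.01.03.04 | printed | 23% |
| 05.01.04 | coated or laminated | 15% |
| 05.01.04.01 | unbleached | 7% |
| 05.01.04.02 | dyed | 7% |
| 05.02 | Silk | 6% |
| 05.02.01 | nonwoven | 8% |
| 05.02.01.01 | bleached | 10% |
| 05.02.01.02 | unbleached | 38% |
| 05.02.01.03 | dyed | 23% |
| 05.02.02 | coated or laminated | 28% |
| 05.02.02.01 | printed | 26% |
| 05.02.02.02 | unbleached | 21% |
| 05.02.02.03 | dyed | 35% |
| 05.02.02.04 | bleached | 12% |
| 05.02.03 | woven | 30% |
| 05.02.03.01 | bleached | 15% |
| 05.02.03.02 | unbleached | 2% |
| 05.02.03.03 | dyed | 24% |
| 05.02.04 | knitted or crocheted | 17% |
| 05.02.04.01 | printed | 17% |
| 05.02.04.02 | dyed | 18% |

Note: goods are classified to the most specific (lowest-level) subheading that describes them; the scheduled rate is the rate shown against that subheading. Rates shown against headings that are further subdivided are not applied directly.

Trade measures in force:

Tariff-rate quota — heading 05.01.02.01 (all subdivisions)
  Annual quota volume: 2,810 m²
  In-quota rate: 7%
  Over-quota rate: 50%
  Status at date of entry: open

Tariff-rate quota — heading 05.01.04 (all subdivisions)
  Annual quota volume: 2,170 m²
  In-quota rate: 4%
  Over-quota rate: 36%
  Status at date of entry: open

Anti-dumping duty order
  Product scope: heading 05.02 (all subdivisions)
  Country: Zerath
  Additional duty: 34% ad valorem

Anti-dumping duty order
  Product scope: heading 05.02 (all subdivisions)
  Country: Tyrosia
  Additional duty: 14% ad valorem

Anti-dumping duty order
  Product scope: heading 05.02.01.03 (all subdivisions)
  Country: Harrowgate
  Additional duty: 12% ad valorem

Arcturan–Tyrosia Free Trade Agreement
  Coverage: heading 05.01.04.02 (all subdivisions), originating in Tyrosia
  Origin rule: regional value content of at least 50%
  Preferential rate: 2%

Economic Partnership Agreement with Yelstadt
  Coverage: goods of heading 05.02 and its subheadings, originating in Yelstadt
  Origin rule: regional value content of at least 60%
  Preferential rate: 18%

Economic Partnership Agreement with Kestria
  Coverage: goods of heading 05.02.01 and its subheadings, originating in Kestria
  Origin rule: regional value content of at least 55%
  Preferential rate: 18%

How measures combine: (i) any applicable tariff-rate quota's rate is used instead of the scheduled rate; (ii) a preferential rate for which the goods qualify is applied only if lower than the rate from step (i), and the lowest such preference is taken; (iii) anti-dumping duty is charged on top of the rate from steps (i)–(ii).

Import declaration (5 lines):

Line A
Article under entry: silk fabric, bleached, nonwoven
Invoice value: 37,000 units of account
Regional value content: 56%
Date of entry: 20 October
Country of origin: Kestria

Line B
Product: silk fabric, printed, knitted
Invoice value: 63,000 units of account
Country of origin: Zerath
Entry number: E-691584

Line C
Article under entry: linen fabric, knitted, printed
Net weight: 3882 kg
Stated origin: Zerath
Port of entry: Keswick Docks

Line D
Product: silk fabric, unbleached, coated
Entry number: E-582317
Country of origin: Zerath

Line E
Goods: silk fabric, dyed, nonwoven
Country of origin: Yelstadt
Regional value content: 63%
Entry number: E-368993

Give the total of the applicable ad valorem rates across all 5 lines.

157%

Line A: silk → 05.02; nonwoven → 05.02.01; bleached → 05.02.01.01. Scheduled 10%. Kestria agreement on 05.02.01: RVC ≥ 55% → 18% available; preference 18% not lower than 10% → no reduction. → 10%.
Line B: silk → 05.02; knitted → 05.02.04; printed → 05.02.04.01. Scheduled 17%. anti-dumping (Zerath, 05.02): +34%; total 17% + 34% = 51%. → 51%.
Line C: linen → 05.01; knitted → 05.01.03; printed → 05.01.03.04. Scheduled 23%. No special measure applies. → 23%.
Line D: silk → 05.02; coated → 05.02.02; unbleached → 05.02.02.02. Scheduled 21%. anti-dumping (Zerath, 05.02): +34%; total 21% + 34% = 55%. → 55%.
Line E: silk → 05.02; nonwoven → 05.02.01; dyed → 05.02.01.03. Scheduled 23%. Yelstadt agreement on 05.02: RVC ≥ 60% → 18% available; preferential 18%. → 18%.
Sum: 10% + 51% + 23% + 55% + 18% = 157%.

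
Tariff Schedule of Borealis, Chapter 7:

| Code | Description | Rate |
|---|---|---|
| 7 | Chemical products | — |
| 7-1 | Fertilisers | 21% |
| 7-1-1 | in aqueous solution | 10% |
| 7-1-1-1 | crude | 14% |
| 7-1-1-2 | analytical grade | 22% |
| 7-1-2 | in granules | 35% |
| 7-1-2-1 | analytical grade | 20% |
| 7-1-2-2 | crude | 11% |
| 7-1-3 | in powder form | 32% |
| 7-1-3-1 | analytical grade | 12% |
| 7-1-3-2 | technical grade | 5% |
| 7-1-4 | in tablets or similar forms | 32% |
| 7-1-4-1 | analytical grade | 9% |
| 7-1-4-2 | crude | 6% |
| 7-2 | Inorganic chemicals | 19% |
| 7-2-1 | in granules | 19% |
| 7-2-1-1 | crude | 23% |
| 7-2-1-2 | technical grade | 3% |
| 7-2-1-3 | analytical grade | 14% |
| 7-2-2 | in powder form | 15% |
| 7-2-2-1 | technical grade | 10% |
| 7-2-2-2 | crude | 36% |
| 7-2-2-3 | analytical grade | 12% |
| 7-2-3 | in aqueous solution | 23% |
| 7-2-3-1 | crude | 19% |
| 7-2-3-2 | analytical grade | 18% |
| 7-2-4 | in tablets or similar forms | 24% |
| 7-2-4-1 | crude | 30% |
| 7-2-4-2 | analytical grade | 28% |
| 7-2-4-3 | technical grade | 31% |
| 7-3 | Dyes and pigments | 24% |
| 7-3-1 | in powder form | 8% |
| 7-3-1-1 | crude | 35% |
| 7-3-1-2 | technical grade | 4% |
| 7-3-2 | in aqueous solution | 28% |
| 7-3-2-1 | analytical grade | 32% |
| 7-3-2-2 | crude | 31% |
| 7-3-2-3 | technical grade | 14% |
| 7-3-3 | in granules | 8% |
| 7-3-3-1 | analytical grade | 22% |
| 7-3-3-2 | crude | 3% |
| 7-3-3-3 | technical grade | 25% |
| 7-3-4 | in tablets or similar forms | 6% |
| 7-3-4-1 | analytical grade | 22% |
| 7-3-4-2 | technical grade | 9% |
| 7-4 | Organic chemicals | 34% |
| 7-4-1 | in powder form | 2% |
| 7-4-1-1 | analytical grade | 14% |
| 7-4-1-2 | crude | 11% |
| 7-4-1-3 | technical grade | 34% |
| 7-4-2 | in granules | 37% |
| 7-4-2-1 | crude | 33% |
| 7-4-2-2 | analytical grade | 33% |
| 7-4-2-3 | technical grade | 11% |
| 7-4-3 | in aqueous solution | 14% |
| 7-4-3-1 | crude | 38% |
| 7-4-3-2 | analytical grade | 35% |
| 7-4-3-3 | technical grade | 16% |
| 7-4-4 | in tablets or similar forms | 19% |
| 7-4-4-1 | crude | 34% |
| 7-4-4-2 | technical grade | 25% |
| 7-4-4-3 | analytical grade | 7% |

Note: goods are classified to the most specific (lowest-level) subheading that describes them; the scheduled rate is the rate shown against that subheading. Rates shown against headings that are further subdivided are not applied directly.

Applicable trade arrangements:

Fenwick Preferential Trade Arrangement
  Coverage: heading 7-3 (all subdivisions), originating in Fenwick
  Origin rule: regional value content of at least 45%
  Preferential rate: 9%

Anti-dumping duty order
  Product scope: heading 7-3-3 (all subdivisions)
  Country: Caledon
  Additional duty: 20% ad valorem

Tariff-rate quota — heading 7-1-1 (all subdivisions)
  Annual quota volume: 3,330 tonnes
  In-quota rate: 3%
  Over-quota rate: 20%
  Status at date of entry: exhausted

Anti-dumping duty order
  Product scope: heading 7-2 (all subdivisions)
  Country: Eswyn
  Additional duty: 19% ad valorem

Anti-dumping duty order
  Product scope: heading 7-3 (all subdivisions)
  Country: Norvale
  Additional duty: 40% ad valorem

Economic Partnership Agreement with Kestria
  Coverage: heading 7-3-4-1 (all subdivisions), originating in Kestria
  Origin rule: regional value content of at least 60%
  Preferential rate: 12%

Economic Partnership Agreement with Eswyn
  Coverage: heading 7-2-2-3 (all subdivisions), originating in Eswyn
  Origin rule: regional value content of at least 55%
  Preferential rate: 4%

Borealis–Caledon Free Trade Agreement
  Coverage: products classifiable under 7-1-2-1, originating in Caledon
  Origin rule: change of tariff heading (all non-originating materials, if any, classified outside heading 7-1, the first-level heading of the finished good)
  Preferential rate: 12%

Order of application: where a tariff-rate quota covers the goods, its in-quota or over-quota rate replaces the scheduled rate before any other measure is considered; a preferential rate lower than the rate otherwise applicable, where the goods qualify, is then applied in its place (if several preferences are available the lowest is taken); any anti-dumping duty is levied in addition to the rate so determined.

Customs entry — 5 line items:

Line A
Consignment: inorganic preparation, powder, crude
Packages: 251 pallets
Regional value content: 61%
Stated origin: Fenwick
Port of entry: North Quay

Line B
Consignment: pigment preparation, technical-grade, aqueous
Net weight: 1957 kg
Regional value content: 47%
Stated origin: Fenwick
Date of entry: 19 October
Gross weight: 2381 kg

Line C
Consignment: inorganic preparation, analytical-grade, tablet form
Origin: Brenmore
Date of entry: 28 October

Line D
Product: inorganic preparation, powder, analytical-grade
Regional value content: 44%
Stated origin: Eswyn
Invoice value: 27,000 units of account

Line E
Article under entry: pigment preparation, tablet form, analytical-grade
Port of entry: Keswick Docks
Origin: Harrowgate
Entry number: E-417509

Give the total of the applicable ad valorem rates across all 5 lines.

Line A: inorganic → 7-2; powder → 7-2-2; crude → 7-2-2-2. Scheduled 36%. Fenwick agreement on 7-3: 7-2-2-2 not covered. → 36%.
Line B: pigment → 7-3; aqueous → 7-3-2; technical-grade → 7-3-2-3. Scheduled 14%. Fenwick agreement on 7-3: RVC ≥ 45% → 9% available; preferential 9%. → 9%.
Line C: inorganic → 7-2; tablet form → 7-2-4; analytical-grade → 7-2-4-2. Scheduled 28%. No special measure applies. → 28%.
Line D: inorganic → 7-2; powder → 7-2-2; analytical-grade → 7-2-2-3. Scheduled 12%. Eswyn agreement on 7-2-2-3: RVC < 55%; anti-dumping (Eswyn, 7-2): +19%; total 12% + 19% = 31%. → 31%.
Line E: pigment → 7-3; tablet form → 7-3-4; analytical-grade → 7-3-4-1. Scheduled 22%. No special measure applies. → 22%.
Sum: 36% + 9% + 28% + 31% + 22% = 126%.

126%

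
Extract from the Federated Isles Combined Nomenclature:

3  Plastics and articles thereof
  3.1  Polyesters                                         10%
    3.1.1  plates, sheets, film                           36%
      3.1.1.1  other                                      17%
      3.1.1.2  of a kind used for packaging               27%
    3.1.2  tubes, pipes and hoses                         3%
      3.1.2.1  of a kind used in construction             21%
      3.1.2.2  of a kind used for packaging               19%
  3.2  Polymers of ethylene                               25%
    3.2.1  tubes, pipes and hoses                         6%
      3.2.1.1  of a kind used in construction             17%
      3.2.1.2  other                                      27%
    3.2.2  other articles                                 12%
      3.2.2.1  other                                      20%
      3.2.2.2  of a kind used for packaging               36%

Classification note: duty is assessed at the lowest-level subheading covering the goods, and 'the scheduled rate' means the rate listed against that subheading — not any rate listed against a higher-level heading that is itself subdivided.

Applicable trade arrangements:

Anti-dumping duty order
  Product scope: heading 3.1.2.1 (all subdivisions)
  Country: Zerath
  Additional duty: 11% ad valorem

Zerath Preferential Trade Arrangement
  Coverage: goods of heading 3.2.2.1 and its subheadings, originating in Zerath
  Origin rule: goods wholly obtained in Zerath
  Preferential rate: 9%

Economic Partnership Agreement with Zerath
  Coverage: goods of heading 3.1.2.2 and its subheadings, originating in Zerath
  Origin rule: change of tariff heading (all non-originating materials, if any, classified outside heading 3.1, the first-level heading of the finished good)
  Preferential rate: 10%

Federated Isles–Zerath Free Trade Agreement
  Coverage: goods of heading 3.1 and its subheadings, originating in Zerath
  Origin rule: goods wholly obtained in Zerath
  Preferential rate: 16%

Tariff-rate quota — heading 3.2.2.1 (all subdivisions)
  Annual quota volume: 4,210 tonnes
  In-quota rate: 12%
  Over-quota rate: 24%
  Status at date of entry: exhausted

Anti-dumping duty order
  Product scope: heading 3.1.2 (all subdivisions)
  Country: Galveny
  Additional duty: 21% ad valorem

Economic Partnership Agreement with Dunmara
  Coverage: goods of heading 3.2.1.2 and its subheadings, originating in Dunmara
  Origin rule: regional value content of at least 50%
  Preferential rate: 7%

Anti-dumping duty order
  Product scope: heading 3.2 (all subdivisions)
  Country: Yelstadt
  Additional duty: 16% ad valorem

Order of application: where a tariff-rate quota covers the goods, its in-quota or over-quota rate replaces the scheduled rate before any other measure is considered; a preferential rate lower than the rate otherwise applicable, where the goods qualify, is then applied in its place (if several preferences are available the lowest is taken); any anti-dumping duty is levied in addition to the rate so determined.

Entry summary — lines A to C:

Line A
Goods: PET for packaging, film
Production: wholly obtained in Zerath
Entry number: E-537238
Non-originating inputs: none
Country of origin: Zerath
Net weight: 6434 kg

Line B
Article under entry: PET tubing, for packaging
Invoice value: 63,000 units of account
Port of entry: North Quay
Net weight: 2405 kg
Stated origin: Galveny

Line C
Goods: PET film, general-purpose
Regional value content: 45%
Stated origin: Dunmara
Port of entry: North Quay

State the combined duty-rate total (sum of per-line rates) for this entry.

Line A: PET → 3.1; film → 3.1.1; for packaging → 3.1.1.2. Scheduled 27%. Zerath agreement on 3.2.2.1: 3.1.1.2 not covered; Zerath agreement on 3.1.2.2: 3.1.1.2 not covered; Zerath agreement on 3.1: wholly obtained → 16% available; preferential 16%. → 16%.
Line B: PET → 3.1; tubing → 3.1.2; for packaging → 3.1.2.2. Scheduled 19%. anti-dumping (Galveny, 3.1.2): +21%; total 19% + 21% = 40%. → 40%.
Line C: PET → 3.1; film → 3.1.1; general-purpose → 3.1.1.1. Scheduled 17%. Dunmara agreement on 3.2.1.2: 3.1.1.1 not covered. → 17%.
Sum: 16% + 40% + 17% = 73%.

73%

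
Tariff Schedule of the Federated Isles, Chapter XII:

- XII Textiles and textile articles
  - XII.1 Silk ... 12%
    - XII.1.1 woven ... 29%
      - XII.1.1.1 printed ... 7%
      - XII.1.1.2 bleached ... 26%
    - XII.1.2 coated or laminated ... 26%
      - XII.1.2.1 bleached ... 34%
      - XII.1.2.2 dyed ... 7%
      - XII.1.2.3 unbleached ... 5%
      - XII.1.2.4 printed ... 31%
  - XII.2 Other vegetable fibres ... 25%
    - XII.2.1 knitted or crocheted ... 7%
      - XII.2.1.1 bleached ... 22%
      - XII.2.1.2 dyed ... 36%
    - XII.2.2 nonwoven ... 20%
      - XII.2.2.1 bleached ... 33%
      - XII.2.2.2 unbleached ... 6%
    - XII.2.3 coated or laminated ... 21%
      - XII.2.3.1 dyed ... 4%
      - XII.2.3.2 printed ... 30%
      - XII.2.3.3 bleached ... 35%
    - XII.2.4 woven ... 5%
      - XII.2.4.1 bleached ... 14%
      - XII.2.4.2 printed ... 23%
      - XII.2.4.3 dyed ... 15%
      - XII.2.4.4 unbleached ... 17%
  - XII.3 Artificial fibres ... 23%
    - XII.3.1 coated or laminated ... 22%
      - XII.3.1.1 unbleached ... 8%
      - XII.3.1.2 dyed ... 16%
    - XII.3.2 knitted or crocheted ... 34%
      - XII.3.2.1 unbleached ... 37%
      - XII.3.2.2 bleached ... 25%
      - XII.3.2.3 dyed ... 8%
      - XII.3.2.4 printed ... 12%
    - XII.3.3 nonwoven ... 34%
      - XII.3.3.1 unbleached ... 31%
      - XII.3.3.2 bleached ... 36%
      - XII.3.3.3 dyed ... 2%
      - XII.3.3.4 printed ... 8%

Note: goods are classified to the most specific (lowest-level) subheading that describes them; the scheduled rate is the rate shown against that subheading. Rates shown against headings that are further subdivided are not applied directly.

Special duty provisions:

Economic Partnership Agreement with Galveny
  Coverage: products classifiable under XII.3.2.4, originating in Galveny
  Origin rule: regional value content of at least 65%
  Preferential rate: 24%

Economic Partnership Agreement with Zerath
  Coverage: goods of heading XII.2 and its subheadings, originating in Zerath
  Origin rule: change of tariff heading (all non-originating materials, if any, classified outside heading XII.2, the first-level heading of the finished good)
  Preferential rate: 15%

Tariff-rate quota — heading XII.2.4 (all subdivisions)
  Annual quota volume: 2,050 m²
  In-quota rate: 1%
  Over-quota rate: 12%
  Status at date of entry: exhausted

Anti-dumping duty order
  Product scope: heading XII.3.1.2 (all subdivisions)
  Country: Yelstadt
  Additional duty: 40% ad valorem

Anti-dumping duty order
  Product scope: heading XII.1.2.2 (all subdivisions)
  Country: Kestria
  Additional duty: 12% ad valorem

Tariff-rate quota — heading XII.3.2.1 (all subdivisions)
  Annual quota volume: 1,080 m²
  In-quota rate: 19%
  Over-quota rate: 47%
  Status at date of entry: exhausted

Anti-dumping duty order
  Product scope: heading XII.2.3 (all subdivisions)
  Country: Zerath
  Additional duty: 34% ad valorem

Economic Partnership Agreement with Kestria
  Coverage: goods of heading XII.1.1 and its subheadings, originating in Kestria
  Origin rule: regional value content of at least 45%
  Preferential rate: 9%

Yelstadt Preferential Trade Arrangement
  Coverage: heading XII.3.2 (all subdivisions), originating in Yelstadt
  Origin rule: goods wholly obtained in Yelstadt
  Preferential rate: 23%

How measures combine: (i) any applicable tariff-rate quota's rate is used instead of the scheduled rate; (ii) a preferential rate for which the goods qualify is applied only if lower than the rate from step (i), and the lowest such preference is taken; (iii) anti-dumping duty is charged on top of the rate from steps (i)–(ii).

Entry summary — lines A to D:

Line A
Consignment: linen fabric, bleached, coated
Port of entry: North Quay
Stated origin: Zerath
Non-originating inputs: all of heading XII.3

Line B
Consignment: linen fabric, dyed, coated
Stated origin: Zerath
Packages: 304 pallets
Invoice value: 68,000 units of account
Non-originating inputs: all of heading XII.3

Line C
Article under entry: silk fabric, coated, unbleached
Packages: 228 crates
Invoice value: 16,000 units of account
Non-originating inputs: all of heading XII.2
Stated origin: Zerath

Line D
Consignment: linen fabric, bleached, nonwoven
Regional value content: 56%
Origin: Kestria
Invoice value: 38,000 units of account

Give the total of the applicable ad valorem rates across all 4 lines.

125%

Line A: linen → XII.2; coated → XII.2.3; bleached → XII.2.3.3. Scheduled 35%. Zerath agreement on XII.2: CTH met → 15% available; preferential 15%; anti-dumping (Zerath, XII.2.3): +34%; total 15% + 34% = 49%. → 49%.
Line B: linen → XII.2; coated → XII.2.3; dyed → XII.2.3.1. Scheduled 4%. Zerath agreement on XII.2: CTH met → 15% available; preference 15% not lower than 4% → no reduction; anti-dumping (Zerath, XII.2.3): +34%; total 4% + 34% = 38%. → 38%.
Line C: silk → XII.1; coated → XII.1.2; unbleached → XII.1.2.3. Scheduled 5%. Zerath agreement on XII.2: XII.1.2.3 not covered. → 5%.
Line D: linen → XII.2; nonwoven → XII.2.2; bleached → XII.2.2.1. Scheduled 33%. Kestria agreement on XII.1.1: XII.2.2.1 not covered. → 33%.
Sum: 49% + 38% + 5% + 33% = 125%.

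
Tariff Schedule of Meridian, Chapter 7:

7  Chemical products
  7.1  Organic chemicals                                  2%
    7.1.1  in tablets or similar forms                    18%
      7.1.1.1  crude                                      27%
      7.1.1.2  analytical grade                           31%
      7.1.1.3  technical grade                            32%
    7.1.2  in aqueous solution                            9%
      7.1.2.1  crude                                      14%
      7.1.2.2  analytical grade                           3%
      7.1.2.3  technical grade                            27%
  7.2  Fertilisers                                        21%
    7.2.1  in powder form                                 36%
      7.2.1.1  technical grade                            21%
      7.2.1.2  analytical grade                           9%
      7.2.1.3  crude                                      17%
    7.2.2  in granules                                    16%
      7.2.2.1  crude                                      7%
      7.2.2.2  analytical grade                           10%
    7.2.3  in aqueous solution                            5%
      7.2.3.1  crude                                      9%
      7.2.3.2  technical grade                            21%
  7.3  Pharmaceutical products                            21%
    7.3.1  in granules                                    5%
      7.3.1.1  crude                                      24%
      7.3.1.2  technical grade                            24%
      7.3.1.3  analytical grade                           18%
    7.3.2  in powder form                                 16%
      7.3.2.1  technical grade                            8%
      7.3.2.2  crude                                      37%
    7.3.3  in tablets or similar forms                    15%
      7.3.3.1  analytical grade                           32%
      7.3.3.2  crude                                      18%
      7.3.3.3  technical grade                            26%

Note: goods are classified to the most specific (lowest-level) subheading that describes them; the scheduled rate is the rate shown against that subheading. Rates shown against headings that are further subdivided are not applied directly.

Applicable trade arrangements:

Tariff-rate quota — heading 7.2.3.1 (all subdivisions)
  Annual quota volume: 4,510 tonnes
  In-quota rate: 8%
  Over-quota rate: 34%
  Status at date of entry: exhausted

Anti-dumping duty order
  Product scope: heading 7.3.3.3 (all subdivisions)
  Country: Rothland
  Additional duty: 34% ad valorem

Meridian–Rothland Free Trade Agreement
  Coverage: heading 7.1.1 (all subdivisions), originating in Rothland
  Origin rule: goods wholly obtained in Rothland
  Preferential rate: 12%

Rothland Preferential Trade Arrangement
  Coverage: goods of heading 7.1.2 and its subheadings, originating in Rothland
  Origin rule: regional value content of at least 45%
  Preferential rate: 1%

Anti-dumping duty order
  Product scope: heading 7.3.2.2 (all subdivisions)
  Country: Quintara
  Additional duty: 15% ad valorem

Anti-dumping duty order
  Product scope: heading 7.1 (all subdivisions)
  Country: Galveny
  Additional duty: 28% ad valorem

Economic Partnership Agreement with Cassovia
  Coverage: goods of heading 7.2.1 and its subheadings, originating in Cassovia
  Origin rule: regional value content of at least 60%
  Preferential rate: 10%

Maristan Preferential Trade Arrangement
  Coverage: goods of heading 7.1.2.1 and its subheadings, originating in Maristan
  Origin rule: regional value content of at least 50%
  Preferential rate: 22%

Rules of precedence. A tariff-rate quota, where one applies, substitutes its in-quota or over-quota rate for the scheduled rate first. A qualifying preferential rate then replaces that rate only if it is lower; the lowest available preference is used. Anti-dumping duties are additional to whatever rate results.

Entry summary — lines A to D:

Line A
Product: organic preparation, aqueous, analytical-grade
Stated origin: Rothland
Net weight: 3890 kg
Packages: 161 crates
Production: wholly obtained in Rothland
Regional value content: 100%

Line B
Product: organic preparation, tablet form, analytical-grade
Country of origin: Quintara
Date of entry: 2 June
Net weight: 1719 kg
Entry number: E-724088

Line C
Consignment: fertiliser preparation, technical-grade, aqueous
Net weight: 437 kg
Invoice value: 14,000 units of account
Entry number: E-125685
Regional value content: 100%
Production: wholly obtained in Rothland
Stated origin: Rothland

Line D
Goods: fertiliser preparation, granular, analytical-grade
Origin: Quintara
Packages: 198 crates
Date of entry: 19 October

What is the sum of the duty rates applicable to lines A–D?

Line A: organic → 7.1; aqueous → 7.1.2; analytical-grade → 7.1.2.2. Scheduled 3%. Rothland agreement on 7.1.1: 7.1.2.2 not covered; Rothland agreement on 7.1.2: RVC ≥ 45% → 1% available; preferential 1%. → 1%.
Line B: organic → 7.1; tablet form → 7.1.1; analytical-grade → 7.1.1.2. Scheduled 31%. No special measure applies. → 31%.
Line C: fertiliser → 7.2; aqueous → 7.2.3; technical-grade → 7.2.3.2. Scheduled 21%. Rothland agreement on 7.1.1: 7.2.3.2 not covered; Rothland agreement on 7.1.2: 7.2.3.2 not covered. → 21%.
Line D: fertiliser → 7.2; granular → 7.2.2; analytical-grade → 7.2.2.2. Scheduled 10%. No special measure applies. → 10%.
Sum: 1% + 31% + 21% + 10% = 63%.

63%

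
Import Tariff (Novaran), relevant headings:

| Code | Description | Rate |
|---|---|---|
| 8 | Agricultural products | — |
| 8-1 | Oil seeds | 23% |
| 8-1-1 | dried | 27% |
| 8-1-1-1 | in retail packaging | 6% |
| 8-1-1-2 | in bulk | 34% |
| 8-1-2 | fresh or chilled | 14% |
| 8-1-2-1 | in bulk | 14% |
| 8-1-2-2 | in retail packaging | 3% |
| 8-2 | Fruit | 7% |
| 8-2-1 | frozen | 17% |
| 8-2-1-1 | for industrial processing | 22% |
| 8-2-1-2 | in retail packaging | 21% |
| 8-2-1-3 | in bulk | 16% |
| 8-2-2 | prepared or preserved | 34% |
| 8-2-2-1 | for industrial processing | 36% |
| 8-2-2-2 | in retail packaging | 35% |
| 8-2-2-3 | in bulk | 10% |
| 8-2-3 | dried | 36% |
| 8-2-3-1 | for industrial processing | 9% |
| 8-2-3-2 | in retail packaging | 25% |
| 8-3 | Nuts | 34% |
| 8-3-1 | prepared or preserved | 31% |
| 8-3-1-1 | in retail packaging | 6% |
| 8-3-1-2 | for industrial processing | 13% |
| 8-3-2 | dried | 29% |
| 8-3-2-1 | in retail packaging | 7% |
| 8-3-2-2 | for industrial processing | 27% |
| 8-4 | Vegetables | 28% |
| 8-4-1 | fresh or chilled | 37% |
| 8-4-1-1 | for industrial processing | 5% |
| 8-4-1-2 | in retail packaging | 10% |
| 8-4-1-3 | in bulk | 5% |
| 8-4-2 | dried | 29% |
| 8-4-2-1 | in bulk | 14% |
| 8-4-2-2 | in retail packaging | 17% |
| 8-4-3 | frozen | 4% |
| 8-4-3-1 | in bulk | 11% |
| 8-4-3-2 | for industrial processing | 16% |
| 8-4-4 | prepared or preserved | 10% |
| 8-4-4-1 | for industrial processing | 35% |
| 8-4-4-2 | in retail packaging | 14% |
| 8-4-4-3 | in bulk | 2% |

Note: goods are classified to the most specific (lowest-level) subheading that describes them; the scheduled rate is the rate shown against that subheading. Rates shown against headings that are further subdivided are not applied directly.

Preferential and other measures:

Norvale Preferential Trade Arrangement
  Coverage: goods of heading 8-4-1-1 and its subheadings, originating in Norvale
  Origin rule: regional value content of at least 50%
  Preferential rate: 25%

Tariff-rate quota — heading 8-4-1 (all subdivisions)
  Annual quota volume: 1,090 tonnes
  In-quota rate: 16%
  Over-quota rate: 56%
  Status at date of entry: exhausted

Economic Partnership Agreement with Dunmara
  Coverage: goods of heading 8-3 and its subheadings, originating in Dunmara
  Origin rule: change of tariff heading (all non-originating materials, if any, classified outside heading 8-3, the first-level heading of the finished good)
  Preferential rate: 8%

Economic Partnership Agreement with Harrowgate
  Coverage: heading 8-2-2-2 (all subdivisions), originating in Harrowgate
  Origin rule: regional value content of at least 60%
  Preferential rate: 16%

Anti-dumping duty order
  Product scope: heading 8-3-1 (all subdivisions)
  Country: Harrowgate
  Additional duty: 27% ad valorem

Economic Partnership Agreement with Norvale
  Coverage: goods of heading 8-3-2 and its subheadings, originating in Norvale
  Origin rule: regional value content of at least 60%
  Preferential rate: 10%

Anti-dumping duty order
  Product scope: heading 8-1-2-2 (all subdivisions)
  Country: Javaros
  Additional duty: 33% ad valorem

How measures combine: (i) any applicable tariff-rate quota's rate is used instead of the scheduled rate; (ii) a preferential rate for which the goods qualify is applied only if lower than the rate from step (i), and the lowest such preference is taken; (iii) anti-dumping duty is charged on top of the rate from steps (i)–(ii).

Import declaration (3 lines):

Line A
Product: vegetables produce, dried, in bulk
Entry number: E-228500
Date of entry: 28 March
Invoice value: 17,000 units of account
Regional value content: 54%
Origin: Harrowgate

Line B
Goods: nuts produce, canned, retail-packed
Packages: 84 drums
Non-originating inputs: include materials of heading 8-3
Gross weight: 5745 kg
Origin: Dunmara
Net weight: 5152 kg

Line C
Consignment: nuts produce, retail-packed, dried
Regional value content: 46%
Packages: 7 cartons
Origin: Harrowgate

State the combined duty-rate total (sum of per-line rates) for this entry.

Line A: vegetables → 8-4; dried → 8-4-2; in bulk → 8-4-2-1. Scheduled 14%. Harrowgate agreement on 8-2-2-2: 8-4-2-1 not covered. → 14%.
Line B: nuts → 8-3; canned → 8-3-1; retail-packed → 8-3-1-1. Scheduled 6%. Dunmara agreement on 8-3: CTH not met. → 6%.
Line C: nuts → 8-3; dried → 8-3-2; retail-packed → 8-3-2-1. Scheduled 7%. Harrowgate agreement on 8-2-2-2: 8-3-2-1 not covered. → 7%.
Sum: 14% + 6% + 7% = 27%.

27%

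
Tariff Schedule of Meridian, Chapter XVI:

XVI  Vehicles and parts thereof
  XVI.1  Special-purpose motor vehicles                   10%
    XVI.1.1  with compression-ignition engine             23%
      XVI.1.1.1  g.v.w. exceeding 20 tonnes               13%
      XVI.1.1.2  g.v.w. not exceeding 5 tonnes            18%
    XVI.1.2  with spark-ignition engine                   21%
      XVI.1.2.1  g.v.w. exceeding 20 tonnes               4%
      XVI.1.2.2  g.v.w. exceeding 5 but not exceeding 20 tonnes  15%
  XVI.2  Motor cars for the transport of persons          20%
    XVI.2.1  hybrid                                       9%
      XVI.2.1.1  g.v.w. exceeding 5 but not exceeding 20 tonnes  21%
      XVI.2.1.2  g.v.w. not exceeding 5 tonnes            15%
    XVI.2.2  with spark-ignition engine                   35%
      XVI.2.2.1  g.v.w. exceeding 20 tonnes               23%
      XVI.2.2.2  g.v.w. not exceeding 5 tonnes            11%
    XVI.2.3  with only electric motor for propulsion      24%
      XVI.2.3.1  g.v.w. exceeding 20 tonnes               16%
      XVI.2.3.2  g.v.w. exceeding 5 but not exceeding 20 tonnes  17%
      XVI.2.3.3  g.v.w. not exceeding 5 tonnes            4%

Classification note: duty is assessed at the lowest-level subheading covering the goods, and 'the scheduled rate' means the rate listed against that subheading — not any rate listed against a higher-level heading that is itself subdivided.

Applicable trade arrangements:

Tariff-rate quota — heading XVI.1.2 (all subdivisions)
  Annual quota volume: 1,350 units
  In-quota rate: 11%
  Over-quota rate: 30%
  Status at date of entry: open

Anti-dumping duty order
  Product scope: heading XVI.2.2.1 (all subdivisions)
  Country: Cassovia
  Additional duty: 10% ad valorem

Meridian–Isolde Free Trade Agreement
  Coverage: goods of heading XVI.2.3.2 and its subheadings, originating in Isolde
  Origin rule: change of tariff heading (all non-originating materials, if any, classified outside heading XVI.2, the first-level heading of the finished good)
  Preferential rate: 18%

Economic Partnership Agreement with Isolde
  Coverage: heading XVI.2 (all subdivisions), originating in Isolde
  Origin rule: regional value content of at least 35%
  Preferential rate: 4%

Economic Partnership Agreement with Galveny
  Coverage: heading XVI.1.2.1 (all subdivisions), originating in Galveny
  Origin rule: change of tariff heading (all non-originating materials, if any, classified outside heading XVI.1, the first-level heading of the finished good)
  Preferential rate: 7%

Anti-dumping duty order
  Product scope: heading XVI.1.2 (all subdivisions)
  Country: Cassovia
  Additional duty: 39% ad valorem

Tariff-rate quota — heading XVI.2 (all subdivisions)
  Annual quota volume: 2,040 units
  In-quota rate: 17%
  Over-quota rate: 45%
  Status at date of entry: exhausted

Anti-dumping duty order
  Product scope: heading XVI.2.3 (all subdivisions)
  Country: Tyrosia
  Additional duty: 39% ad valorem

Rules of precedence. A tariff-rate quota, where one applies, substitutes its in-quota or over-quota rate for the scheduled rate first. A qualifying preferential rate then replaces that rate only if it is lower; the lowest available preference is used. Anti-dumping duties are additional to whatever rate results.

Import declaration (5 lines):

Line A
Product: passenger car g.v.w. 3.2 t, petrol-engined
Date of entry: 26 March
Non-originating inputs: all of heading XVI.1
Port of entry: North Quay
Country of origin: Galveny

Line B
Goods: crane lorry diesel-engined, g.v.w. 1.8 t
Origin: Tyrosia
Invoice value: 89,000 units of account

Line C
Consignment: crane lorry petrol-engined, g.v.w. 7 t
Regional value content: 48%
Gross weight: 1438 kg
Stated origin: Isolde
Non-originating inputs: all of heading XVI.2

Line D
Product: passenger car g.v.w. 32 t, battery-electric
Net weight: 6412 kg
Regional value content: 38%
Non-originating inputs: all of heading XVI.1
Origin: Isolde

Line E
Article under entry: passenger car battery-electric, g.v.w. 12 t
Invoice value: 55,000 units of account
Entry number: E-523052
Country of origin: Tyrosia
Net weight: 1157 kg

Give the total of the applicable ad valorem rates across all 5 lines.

Line A: passenger car → XVI.2; petrol-engined → XVI.2.2; g.v.w. 3.2 t → XVI.2.2.2. Scheduled 11%. quota on XVI.2 exhausted → over-quota 45%; Galveny agreement on XVI.1.2.1: XVI.2.2.2 not covered. → 45%.
Line B: crane lorry → XVI.1; diesel-engined → XVI.1.1; g.v.w. 1.8 t → XVI.1.1.2. Scheduled 18%. No special measure applies. → 18%.
Line C: crane lorry → XVI.1; petrol-engined → XVI.1.2; g.v.w. 7 t → XVI.1.2.2. Scheduled 15%. quota on XVI.1.2 open → in-quota 11%; Isolde agreement on XVI.2.3.2: XVI.1.2.2 not covered; Isolde agreement on XVI.2: XVI.1.2.2 not covered. → 11%.
Line D: passenger car → XVI.2; battery-electric → XVI.2.3; g.v.w. 32 t → XVI.2.3.1. Scheduled 16%. quota on XVI.2 exhausted → over-quota 45%; Isolde agreement on XVI.2.3.2: XVI.2.3.1 not covered; Isolde agreement on XVI.2: RVC ≥ 35% → 4% available; preferential 4%. → 4%.
Line E: passenger car → XVI.2; battery-electric → XVI.2.3; g.v.w. 12 t → XVI.2.3.2. Scheduled 17%. quota on XVI.2 exhausted → over-quota 45%; anti-dumping (Tyrosia, XVI.2.3): +39%; total 45% + 39% = 84%. → 84%.
Sum: 45% + 18% + 11% + 4% + 84% = 162%.

162%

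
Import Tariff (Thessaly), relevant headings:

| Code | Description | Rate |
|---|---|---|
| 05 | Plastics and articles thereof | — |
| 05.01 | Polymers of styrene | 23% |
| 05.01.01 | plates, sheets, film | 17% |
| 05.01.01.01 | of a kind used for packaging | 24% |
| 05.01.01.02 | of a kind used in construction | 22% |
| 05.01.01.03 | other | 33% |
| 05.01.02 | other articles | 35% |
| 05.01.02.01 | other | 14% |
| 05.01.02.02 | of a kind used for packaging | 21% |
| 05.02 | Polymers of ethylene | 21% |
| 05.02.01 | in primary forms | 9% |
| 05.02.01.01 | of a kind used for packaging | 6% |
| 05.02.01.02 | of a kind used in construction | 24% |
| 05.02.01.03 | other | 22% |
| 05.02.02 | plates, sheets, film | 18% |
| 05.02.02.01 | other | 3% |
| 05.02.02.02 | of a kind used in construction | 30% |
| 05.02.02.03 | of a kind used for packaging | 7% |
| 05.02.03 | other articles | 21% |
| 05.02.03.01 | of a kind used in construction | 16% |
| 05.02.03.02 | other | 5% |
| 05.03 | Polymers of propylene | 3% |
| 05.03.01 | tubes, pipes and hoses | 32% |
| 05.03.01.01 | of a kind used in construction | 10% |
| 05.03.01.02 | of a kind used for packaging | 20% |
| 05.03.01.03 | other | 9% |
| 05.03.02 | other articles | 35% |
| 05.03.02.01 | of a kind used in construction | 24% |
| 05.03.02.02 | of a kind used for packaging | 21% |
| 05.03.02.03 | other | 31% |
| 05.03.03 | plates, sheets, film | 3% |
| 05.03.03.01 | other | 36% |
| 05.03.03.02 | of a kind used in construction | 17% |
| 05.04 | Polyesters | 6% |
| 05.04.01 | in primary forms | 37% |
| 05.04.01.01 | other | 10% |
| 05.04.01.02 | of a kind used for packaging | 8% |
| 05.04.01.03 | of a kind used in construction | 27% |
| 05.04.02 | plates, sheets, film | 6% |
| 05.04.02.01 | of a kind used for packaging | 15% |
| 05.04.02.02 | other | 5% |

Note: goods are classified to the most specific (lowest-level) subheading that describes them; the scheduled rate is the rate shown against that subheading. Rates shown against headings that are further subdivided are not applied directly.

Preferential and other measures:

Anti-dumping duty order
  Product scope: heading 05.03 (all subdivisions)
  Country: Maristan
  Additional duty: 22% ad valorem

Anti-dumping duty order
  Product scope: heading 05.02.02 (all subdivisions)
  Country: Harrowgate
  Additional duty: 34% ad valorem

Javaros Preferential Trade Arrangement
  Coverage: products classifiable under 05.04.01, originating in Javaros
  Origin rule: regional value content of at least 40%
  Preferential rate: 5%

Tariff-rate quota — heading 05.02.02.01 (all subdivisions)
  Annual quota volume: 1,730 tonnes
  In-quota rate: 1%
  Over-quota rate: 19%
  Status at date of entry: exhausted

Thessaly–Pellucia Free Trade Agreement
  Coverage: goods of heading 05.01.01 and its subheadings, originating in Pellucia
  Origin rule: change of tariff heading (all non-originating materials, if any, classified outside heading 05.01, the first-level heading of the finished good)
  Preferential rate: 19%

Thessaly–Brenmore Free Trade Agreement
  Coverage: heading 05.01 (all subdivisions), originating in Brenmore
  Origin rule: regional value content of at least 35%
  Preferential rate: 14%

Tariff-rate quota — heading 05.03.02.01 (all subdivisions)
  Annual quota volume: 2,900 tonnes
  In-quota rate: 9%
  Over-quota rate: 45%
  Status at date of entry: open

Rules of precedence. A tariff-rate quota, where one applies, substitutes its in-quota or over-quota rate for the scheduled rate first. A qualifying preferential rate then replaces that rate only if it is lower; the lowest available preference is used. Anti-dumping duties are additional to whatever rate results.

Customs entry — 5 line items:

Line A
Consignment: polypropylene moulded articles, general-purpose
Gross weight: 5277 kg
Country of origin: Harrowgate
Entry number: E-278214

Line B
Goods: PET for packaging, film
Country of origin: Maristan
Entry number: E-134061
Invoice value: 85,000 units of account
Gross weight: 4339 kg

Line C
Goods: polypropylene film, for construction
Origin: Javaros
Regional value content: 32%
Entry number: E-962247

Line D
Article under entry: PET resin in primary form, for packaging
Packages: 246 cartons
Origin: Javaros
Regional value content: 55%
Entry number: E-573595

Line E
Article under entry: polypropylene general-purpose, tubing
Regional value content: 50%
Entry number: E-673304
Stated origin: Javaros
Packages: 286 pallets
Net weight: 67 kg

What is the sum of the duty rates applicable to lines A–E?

Line A: polypropylene → 05.03; moulded articles → 05.03.02; general-purpose → 05.03.02.03. Scheduled 31%. No special measure applies. → 31%.
Line B: PET → 05.04; film → 05.04.02; for packaging → 05.04.02.01. Scheduled 15%. No special measure applies. → 15%.
Line C: polypropylene → 05.03; film → 05.03.03; for construction → 05.03.03.02. Scheduled 17%. Javaros agreement on 05.04.01: 05.03.03.02 not covered. → 17%.
Line D: PET → 05.04; resin in primary form → 05.04.01; for packaging → 05.04.01.02. Scheduled 8%. Javaros agreement on 05.04.01: RVC ≥ 40% → 5% available; preferential 5%. → 5%.
Line E: polypropylene → 05.03; tubing → 05.03.01; general-purpose → 05.03.01.03. Scheduled 9%. Javaros agreement on 05.04.01: 05.03.01.03 not covered. → 9%.
Sum: 31% + 15% + 17% + 5% + 9% = 77%.

77%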